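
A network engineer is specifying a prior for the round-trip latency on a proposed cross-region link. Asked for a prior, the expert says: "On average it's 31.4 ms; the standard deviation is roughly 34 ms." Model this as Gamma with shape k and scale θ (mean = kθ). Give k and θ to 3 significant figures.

k ≈ 0.853, θ ≈ 36.8

For Gamma(k, scale θ): mean = kθ, variance = kθ², so CV = 1/√k.
CV = SD/mean = 34/31.4 = 1.083, hence k = 1/CV² = 0.853.
Then θ = mean/k = 31.4/0.853 = 36.8.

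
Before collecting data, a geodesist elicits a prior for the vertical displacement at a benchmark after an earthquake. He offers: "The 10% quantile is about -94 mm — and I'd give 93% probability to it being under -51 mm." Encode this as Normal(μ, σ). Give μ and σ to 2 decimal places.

For Normal(μ,σ), the p-quantile is μ + z_p·σ. Here z_{0.1} = -1.282, z_{0.93} = 1.476.
So -94 = μ − 1.282σ and -51 = μ + 1.476σ.
Subtracting: σ = (-51 − -94)/(1.476 − (-1.282)) = 15.59.
Then μ = -94 − (-1.282)·15.59 = -74.01.

μ = -74.01, σ = 15.59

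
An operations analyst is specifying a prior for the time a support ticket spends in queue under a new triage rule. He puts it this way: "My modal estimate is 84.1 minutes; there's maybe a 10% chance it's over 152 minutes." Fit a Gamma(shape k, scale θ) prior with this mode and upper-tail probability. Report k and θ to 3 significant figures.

Gamma(k,θ) with k>1 has mode (k−1)θ, so θ = 84.1/(k−1).
Need P(X < 152) = 0.9 with θ tied to k this way. Start at k = 2, θ = 84.1: P(X<152) ≈ 0.539.
Too low — raise k to concentrate. Iterating converges to k ≈ 6.44.
Then θ = 84.1/(6.44−1) ≈ 15.5.

k ≈ 6.44, θ ≈ 15.5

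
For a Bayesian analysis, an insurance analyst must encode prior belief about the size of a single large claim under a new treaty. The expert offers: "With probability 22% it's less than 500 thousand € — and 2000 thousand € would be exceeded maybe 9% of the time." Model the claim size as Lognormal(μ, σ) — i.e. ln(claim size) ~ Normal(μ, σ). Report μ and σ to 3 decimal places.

If T ~ Lognormal(μ,σ) then ln T ~ Normal(μ,σ), so the p-quantile of ln T is μ + z_p·σ.
ln(500) = 6.215 and ln(2000) = 7.601; z_{0.22} = -0.7722, z_{0.91} = 1.341.
σ = (7.601 − 6.215)/(1.341 − (-0.7722)) = 0.656.
μ = 6.215 − (-0.7722)·0.656 = 6.721.

μ ≈ 6.721, σ ≈ 0.656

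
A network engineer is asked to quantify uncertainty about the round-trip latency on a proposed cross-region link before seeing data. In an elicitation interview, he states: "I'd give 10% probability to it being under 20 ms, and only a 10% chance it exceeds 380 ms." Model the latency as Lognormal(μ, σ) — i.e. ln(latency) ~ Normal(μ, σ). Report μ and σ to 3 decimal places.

If T ~ Lognormal(μ,σ) then ln T ~ Normal(μ,σ), so the p-quantile of ln T is μ + z_p·σ.
ln(20) = 2.996 and ln(380) = 5.94; z_{0.1} = -1.282, z_{0.9} = 1.282.
σ = (5.94 − 2.996)/(1.282 − (-1.282)) = 1.149.
μ = 2.996 − (-1.282)·1.149 = 4.468.

μ ≈ 4.468, σ ≈ 1.149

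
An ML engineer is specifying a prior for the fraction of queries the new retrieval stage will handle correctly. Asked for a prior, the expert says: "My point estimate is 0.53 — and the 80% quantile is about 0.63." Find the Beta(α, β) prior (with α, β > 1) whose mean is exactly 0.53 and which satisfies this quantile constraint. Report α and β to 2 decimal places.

α ≈ 9.48, β ≈ 8.40

With mean 0.53 fixed, write α = 0.53s, β = 0.47s where s = α+β.
Need P(θ < 0.63) = 0.8 under Beta(0.53s, 0.47s). Normal approximation: (q−m)/√(m(1−m)/s) ≈ z_{0.8} = 0.842, so s ≈ 0.53·0.47·(0.842)²/(0.63−0.53)² = 17.6.
At s = 17.6: P(θ<0.63) ≈ 0.798. Adjusting to match 0.8 gives s ≈ 17.88.
So α = 0.53·17.88 ≈ 9.48, β = 0.47·17.88 ≈ 8.40.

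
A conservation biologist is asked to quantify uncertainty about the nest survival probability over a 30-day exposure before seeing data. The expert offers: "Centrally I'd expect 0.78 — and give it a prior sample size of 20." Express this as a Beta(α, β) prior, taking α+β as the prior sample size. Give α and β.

Under the effective-sample-size interpretation, Beta(α, β) has prior mean α/(α+β) and prior sample size α+β.
So α+β = 20 and α/(α+β) = 0.78, giving α = 0.78·20 = 15.6 and β = 20 − 15.6 = 4.4.

α = 15.6, β = 4.4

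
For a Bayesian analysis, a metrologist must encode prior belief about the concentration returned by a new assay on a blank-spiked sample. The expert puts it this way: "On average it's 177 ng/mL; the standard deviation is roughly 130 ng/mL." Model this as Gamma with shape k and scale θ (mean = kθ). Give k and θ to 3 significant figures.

k ≈ 1.85, θ ≈ 95.5

For Gamma(k, scale θ): mean = kθ, variance = kθ², so CV = 1/√k.
CV = SD/mean = 130/177 = 0.7345, hence k = 1/CV² = 1.85.
Then θ = mean/k = 177/1.85 = 95.5.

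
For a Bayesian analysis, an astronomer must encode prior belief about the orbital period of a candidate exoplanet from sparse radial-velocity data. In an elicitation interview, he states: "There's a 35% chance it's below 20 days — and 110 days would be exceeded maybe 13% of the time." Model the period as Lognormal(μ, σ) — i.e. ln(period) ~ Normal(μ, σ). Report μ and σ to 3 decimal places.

μ ≈ 3.430, σ ≈ 1.128

If T ~ Lognormal(μ,σ) then ln T ~ Normal(μ,σ), so the p-quantile of ln T is μ + z_p·σ.
ln(20) = 2.996 and ln(110) = 4.7; z_{0.35} = -0.3853, z_{0.87} = 1.126.
σ = (4.7 − 2.996)/(1.126 − (-0.3853)) = 1.128.
μ = 2.996 − (-0.3853)·1.128 = 3.430.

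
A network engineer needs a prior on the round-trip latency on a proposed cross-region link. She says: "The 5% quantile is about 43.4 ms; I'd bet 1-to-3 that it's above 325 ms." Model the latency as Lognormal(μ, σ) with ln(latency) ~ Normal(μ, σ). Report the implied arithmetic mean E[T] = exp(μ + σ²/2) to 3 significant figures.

If T ~ Lognormal(μ,σ) then ln T ~ Normal(μ,σ), so the p-quantile of ln T is μ + z_p·σ.
ln(43.4) = 3.77 and ln(325) = 5.784; z_{0.05} = -1.645, z_{0.75} = 0.6745.
σ = (5.784 − 3.77)/(0.6745 − (-1.645)) = 0.868.
μ = 3.77 − (-1.645)·0.868 = 5.198.
E[T] = exp(μ + σ²/2) = exp(5.198 + 0.3768) = 264 ms.

E[T] ≈ 264 ms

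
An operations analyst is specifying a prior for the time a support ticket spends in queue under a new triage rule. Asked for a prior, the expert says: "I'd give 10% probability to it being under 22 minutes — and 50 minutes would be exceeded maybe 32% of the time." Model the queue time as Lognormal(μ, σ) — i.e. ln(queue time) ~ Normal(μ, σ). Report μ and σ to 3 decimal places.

If T ~ Lognormal(μ,σ) then ln T ~ Normal(μ,σ), so the p-quantile of ln T is μ + z_p·σ.
ln(22) = 3.091 and ln(50) = 3.912; z_{0.1} = -1.282, z_{0.68} = 0.4677.
σ = (3.912 − 3.091)/(0.4677 − (-1.282)) = 0.469.
μ = 3.091 − (-1.282)·0.469 = 3.693.

μ ≈ 3.693, σ ≈ 0.469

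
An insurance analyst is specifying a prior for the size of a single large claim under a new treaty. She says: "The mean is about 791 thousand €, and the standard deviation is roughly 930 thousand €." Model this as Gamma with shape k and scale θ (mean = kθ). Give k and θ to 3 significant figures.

k ≈ 0.723, θ ≈ 1090

For Gamma(k, scale θ): mean = kθ, variance = kθ², so CV = 1/√k.
CV = SD/mean = 930/791 = 1.176, hence k = 1/CV² = 0.723.
Then θ = mean/k = 791/0.723 = 1090.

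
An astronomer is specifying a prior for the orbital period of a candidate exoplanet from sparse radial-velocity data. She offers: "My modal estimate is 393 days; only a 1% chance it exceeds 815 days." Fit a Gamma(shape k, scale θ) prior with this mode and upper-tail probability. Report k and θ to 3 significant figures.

k ≈ 10.2, θ ≈ 42.9

Gamma(k,θ) with k>1 has mode (k−1)θ, so θ = 393/(k−1).
Need P(X < 815) = 0.99 with θ tied to k this way. Start at k = 2, θ = 393: P(X<815) ≈ 0.614.
Too low — raise k to concentrate. Iterating converges to k ≈ 10.2.
Then θ = 393/(10.2−1) ≈ 42.9.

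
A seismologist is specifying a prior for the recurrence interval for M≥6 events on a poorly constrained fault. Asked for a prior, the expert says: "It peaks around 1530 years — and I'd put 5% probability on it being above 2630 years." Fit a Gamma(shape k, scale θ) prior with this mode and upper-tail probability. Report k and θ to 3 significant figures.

k ≈ 10.5, θ ≈ 161

Gamma(k,θ) with k>1 has mode (k−1)θ, so θ = 1530/(k−1).
Need P(X < 2630) = 0.95 with θ tied to k this way. Start at k = 2, θ = 1530: P(X<2630) ≈ 0.513.
Too low — raise k to concentrate. Iterating converges to k ≈ 10.5.
Then θ = 1530/(10.5−1) ≈ 161.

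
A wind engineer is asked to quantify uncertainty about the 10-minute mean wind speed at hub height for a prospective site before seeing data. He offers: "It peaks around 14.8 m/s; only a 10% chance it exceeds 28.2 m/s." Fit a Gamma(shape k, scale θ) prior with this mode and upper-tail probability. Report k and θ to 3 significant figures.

k ≈ 5.6, θ ≈ 3.22

Gamma(k,θ) with k>1 has mode (k−1)θ, so θ = 14.8/(k−1).
Need P(X < 28.2) = 0.9 with θ tied to k this way. Start at k = 2, θ = 14.8: P(X<28.2) ≈ 0.568.
Too low — raise k to concentrate. Iterating converges to k ≈ 5.6.
Then θ = 14.8/(5.6−1) ≈ 3.22.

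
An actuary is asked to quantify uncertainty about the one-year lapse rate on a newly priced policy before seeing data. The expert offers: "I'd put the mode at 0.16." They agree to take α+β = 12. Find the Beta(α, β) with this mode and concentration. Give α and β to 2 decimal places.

α = 2.60, β = 9.40

For α,β > 1 the Beta mode is (α−1)/(α+β−2). With α+β = 12, the mode is (α−1)/10.
Set (α−1)/10 = 0.16 → α = 1 + 0.16·10 = 2.60.
β = 12 − α = 9.40.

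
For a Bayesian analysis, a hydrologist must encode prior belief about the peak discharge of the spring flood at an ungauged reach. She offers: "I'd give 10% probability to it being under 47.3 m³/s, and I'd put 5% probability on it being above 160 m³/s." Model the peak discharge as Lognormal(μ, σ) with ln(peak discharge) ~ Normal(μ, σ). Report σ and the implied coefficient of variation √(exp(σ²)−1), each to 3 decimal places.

If T ~ Lognormal(μ,σ) then ln T ~ Normal(μ,σ), so the p-quantile of ln T is μ + z_p·σ.
ln(47.3) = 3.857 and ln(160) = 5.075; z_{0.1} = -1.282, z_{0.95} = 1.645.
σ = (5.075 − 3.857)/(1.645 − (-1.282)) = 0.416.
μ = 3.857 − (-1.282)·0.416 = 4.390.
CV = √(exp(σ²)−1) = √(exp(0.1734)−1) = 0.435.

σ ≈ 0.416, CV ≈ 0.435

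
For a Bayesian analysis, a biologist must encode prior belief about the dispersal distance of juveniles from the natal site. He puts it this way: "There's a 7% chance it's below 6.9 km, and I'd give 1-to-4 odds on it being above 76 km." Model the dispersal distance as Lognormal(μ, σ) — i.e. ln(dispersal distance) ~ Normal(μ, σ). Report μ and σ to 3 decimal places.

μ ≈ 3.459, σ ≈ 1.035

If T ~ Lognormal(μ,σ) then ln T ~ Normal(μ,σ), so the p-quantile of ln T is μ + z_p·σ.
ln(6.9) = 1.932 and ln(76) = 4.331; z_{0.07} = -1.476, z_{0.8} = 0.8416.
σ = (4.331 − 1.932)/(0.8416 − (-1.476)) = 1.035.
μ = 1.932 − (-1.476)·1.035 = 3.459.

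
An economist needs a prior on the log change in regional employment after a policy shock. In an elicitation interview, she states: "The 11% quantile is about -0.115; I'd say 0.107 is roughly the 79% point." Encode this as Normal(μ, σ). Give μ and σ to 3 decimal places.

For Normal(μ,σ), the p-quantile is μ + z_p·σ. Here z_{0.11} = -1.227, z_{0.79} = 0.8064.
So -0.115 = μ − 1.227σ and 0.107 = μ + 0.8064σ.
Subtracting: σ = (0.107 − -0.115)/(0.8064 − (-1.227)) = 0.109.
Then μ = -0.115 − (-1.227)·0.109 = 0.019.

μ = 0.019, σ = 0.109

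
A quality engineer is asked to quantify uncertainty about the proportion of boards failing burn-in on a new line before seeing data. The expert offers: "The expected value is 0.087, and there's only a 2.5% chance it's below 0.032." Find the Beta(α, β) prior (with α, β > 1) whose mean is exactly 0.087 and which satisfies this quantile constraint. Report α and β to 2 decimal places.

α ≈ 5.69, β ≈ 59.66

With mean 0.087 fixed, write α = 0.087s, β = 0.913s where s = α+β.
Need P(θ < 0.032) = 0.025 under Beta(0.087s, 0.913s). Normal approximation: (q−m)/√(m(1−m)/s) ≈ z_{0.025} = -1.96, so s ≈ 0.087·0.913·(-1.96)²/(0.032−0.087)² = 100.9.
At s = 100.9: P(θ<0.032) ≈ 0.006. Adjusting to match 0.025 gives s ≈ 65.35.
So α = 0.087·65.35 ≈ 5.69, β = 0.913·65.35 ≈ 59.66.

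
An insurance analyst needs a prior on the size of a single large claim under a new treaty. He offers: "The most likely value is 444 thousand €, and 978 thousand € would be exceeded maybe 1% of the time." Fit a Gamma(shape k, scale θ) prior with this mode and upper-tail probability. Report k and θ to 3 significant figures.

k ≈ 8.73, θ ≈ 57.4

Gamma(k,θ) with k>1 has mode (k−1)θ, so θ = 444/(k−1).
Need P(X < 978) = 0.99 with θ tied to k this way. Start at k = 2, θ = 444: P(X<978) ≈ 0.646.
Too low — raise k to concentrate. Iterating converges to k ≈ 8.73.
Then θ = 444/(8.73−1) ≈ 57.4.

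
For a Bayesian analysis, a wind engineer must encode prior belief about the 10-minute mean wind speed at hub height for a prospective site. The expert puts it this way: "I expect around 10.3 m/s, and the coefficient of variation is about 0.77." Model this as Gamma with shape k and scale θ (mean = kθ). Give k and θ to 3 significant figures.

For Gamma(k, scale θ): mean = kθ, variance = kθ², so CV = 1/√k.
CV = 0.77, hence k = 1/CV² = 1.69.
Then θ = mean/k = 10.3/1.69 = 6.11.

k ≈ 1.69, θ ≈ 6.11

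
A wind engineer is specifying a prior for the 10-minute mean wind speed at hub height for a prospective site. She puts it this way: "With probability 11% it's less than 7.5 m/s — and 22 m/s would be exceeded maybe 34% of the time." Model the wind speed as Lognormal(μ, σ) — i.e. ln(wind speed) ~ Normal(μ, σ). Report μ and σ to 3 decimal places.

If T ~ Lognormal(μ,σ) then ln T ~ Normal(μ,σ), so the p-quantile of ln T is μ + z_p·σ.
ln(7.5) = 2.015 and ln(22) = 3.091; z_{0.11} = -1.227, z_{0.66} = 0.4125.
σ = (3.091 − 2.015)/(0.4125 − (-1.227)) = 0.657.
μ = 2.015 − (-1.227)·0.657 = 2.820.

μ ≈ 2.820, σ ≈ 0.657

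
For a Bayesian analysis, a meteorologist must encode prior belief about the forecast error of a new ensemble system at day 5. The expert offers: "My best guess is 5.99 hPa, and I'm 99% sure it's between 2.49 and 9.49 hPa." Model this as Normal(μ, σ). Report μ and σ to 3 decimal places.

A symmetric 99% interval runs μ ± z·σ with z = 2.576.
Half-width = 3.5, so σ = 3.5/2.576 = 1.359.
μ is the stated best guess, 5.990.

μ = 5.990, σ = 1.359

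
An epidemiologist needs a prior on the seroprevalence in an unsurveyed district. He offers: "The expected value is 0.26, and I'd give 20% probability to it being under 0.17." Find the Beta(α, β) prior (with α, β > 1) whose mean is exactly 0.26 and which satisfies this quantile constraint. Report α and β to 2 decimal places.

With mean 0.26 fixed, write α = 0.26s, β = 0.74s where s = α+β.
Need P(θ < 0.17) = 0.2 under Beta(0.26s, 0.74s). Normal approximation: (q−m)/√(m(1−m)/s) ≈ z_{0.2} = -0.842, so s ≈ 0.26·0.74·(-0.842)²/(0.17−0.26)² = 16.8.
At s = 16.8: P(θ<0.17) ≈ 0.205. Adjusting to match 0.2 gives s ≈ 17.47.
So α = 0.26·17.47 ≈ 4.54, β = 0.74·17.47 ≈ 12.92.

α ≈ 4.54, β ≈ 12.92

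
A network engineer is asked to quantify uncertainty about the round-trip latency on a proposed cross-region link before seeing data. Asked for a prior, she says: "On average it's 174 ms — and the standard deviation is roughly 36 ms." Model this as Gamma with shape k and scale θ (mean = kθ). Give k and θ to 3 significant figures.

For Gamma(k, scale θ): mean = kθ, variance = kθ², so CV = 1/√k.
CV = SD/mean = 36/174 = 0.2069, hence k = 1/CV² = 23.4.
Then θ = mean/k = 174/23.4 = 7.45.

k ≈ 23.4, θ ≈ 7.45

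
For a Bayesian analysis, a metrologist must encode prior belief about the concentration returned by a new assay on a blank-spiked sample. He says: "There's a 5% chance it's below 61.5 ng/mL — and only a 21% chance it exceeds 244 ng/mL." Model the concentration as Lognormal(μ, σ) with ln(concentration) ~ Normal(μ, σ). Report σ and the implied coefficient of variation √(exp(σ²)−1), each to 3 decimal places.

σ ≈ 0.562, CV ≈ 0.610

If T ~ Lognormal(μ,σ) then ln T ~ Normal(μ,σ), so the p-quantile of ln T is μ + z_p·σ.
ln(61.5) = 4.119 and ln(244) = 5.497; z_{0.05} = -1.645, z_{0.79} = 0.8064.
σ = (5.497 − 4.119)/(0.8064 − (-1.645)) = 0.562.
μ = 4.119 − (-1.645)·0.562 = 5.044.
CV = √(exp(σ²)−1) = √(exp(0.3161)−1) = 0.610.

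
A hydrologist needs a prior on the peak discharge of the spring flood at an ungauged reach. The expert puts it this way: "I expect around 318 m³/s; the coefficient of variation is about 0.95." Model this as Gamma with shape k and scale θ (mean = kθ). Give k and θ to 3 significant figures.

For Gamma(k, scale θ): mean = kθ, variance = kθ², so CV = 1/√k.
CV = 0.95, hence k = 1/CV² = 1.11.
Then θ = mean/k = 318/1.11 = 287.

k ≈ 1.11, θ ≈ 287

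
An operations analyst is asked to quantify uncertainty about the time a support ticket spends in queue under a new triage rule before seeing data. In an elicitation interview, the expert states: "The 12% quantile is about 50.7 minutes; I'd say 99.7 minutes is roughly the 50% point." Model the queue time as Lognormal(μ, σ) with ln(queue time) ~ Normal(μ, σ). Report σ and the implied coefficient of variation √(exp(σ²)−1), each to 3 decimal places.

If T ~ Lognormal(μ,σ) then ln T ~ Normal(μ,σ), so the p-quantile of ln T is μ + z_p·σ.
ln(50.7) = 3.926 and ln(99.7) = 4.602; z_{0.12} = -1.175, z_{0.5} = 0.
σ = (4.602 − 3.926)/(0 − (-1.175)) = 0.576.
μ = 3.926 − (-1.175)·0.576 = 4.602.
CV = √(exp(σ²)−1) = √(exp(0.3312)−1) = 0.627.

σ ≈ 0.576, CV ≈ 0.627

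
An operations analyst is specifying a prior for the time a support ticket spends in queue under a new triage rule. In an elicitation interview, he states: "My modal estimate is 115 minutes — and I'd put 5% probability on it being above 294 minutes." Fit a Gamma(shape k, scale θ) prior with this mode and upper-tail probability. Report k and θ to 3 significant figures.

k ≈ 4.07, θ ≈ 37.4

Gamma(k,θ) with k>1 has mode (k−1)θ, so θ = 115/(k−1).
Need P(X < 294) = 0.95 with θ tied to k this way. Start at k = 2, θ = 115: P(X<294) ≈ 0.724.
Too low — raise k to concentrate. Iterating converges to k ≈ 4.07.
Then θ = 115/(4.07−1) ≈ 37.4.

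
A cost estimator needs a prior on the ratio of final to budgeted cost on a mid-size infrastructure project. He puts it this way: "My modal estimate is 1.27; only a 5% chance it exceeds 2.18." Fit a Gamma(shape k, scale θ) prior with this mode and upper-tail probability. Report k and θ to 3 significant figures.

k ≈ 10.6, θ ≈ 0.133

Gamma(k,θ) with k>1 has mode (k−1)θ, so θ = 1.27/(k−1).
Need P(X < 2.18) = 0.95 with θ tied to k this way. Start at k = 2, θ = 1.27: P(X<2.18) ≈ 0.512.
Too low — raise k to concentrate. Iterating converges to k ≈ 10.6.
Then θ = 1.27/(10.6−1) ≈ 0.133.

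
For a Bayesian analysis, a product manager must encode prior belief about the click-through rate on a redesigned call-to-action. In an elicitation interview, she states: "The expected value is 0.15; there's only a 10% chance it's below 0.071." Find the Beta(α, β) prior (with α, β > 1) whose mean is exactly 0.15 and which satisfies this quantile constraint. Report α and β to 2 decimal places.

With mean 0.15 fixed, write α = 0.15s, β = 0.85s where s = α+β.
Need P(θ < 0.071) = 0.1 under Beta(0.15s, 0.85s). Normal approximation: (q−m)/√(m(1−m)/s) ≈ z_{0.1} = -1.28, so s ≈ 0.15·0.85·(-1.28)²/(0.071−0.15)² = 33.6.
At s = 33.6: P(θ<0.071) ≈ 0.075. Adjusting to match 0.1 gives s ≈ 27.66.
So α = 0.15·27.66 ≈ 4.15, β = 0.85·27.66 ≈ 23.51.

α ≈ 4.15, β ≈ 23.51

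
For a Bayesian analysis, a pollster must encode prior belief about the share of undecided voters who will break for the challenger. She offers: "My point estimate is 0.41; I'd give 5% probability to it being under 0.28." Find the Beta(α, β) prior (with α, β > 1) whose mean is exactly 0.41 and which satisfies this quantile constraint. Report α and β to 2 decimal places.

α ≈ 14.83, β ≈ 21.34

With mean 0.41 fixed, write α = 0.41s, β = 0.59s where s = α+β.
Need P(θ < 0.28) = 0.05 under Beta(0.41s, 0.59s). Normal approximation: (q−m)/√(m(1−m)/s) ≈ z_{0.05} = -1.64, so s ≈ 0.41·0.59·(-1.64)²/(0.28−0.41)² = 38.7.
At s = 38.7: P(θ<0.28) ≈ 0.044. Adjusting to match 0.05 gives s ≈ 36.16.
So α = 0.41·36.16 ≈ 14.83, β = 0.59·36.16 ≈ 21.34.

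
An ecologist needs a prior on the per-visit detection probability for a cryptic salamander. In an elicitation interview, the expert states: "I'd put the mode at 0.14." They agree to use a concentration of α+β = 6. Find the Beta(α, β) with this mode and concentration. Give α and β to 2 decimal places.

α = 1.56, β = 4.44

For α,β > 1 the Beta mode is (α−1)/(α+β−2). With α+β = 6, the mode is (α−1)/4.
Set (α−1)/4 = 0.14 → α = 1 + 0.14·4 = 1.56.
β = 6 − α = 4.44.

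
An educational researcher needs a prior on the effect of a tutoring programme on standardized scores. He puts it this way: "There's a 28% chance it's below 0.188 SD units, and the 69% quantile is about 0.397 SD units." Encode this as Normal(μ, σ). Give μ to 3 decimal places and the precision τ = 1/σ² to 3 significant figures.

For Normal(μ,σ), the p-quantile is μ + z_p·σ. Here z_{0.28} = -0.5828, z_{0.69} = 0.4959.
So 0.188 = μ − 0.5828σ and 0.397 = μ + 0.4959σ.
Subtracting: σ = (0.397 − 0.188)/(0.4959 − (-0.5828)) = 0.194.
Then μ = 0.188 − (-0.5828)·0.194 = 0.301.
Precision τ = 1/σ² = 1/0.1938² = 26.6.

μ = 0.301, τ = 26.6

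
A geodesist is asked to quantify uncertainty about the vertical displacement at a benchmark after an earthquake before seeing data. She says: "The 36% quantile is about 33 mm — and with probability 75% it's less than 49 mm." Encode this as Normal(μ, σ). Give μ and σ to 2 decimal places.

μ = 38.55, σ = 15.49

For Normal(μ,σ), the p-quantile is μ + z_p·σ. Here z_{0.36} = -0.3585, z_{0.75} = 0.6745.
So 33 = μ − 0.3585σ and 49 = μ + 0.6745σ.
Subtracting: σ = (49 − 33)/(0.6745 − (-0.3585)) = 15.49.
Then μ = 33 − (-0.3585)·15.49 = 38.55.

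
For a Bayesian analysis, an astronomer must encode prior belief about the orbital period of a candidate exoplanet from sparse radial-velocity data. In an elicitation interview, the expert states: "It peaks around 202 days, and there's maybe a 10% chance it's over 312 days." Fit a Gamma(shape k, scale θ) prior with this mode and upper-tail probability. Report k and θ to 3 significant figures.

k ≈ 10.9, θ ≈ 20.4

Gamma(k,θ) with k>1 has mode (k−1)θ, so θ = 202/(k−1).
Need P(X < 312) = 0.9 with θ tied to k this way. Start at k = 2, θ = 202: P(X<312) ≈ 0.457.
Too low — raise k to concentrate. Iterating converges to k ≈ 10.9.
Then θ = 202/(10.9−1) ≈ 20.4.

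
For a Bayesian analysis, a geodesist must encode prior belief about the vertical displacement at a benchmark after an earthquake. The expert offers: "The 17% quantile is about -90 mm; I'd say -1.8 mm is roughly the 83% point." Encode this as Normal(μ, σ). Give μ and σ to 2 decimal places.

For Normal(μ,σ), the p-quantile is μ + z_p·σ. Here z_{0.17} = -0.9542, z_{0.83} = 0.9542.
So -90 = μ − 0.9542σ and -1.8 = μ + 0.9542σ.
Subtracting: σ = (-1.8 − -90)/(0.9542 − (-0.9542)) = 46.22.
Then μ = -90 − (-0.9542)·46.22 = -45.90.

μ = -45.90, σ = 46.22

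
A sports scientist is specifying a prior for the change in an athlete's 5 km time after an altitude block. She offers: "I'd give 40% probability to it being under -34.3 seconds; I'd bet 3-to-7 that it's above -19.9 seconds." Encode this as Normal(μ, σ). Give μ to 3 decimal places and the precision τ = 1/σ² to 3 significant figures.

μ = -29.609, τ = 0.00292

For Normal(μ,σ), the p-quantile is μ + z_p·σ. Here z_{0.4} = -0.2533, z_{0.7} = 0.5244.
So -34.3 = μ − 0.2533σ and -19.9 = μ + 0.5244σ.
Subtracting: σ = (-19.9 − -34.3)/(0.5244 − (-0.2533)) = 18.515.
Then μ = -34.3 − (-0.2533)·18.515 = -29.609.
Precision τ = 1/σ² = 1/18.52² = 0.00292.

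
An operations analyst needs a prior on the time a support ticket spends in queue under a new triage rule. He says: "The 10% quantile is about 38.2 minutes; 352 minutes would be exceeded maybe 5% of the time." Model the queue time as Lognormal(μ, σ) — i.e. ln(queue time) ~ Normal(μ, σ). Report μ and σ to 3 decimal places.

μ ≈ 4.615, σ ≈ 0.759

If T ~ Lognormal(μ,σ) then ln T ~ Normal(μ,σ), so the p-quantile of ln T is μ + z_p·σ.
ln(38.2) = 3.643 and ln(352) = 5.864; z_{0.1} = -1.282, z_{0.95} = 1.645.
σ = (5.864 − 3.643)/(1.645 − (-1.282)) = 0.759.
μ = 3.643 − (-1.282)·0.759 = 4.615.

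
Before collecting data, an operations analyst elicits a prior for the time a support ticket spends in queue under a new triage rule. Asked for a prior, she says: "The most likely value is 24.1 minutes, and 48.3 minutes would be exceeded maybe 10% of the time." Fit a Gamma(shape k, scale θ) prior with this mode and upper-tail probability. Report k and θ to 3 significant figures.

Gamma(k,θ) with k>1 has mode (k−1)θ, so θ = 24.1/(k−1).
Need P(X < 48.3) = 0.9 with θ tied to k this way. Start at k = 2, θ = 24.1: P(X<48.3) ≈ 0.595.
Too low — raise k to concentrate. Iterating converges to k ≈ 4.97.
Then θ = 24.1/(4.97−1) ≈ 6.07.

k ≈ 4.97, θ ≈ 6.07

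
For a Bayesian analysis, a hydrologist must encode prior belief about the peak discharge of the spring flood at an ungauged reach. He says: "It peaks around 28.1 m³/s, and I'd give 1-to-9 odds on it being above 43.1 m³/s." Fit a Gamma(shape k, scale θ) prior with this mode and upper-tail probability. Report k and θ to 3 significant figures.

Gamma(k,θ) with k>1 has mode (k−1)θ, so θ = 28.1/(k−1).
Need P(X < 43.1) = 0.9 with θ tied to k this way. Start at k = 2, θ = 28.1: P(X<43.1) ≈ 0.453.
Too low — raise k to concentrate. Iterating converges to k ≈ 11.2.
Then θ = 28.1/(11.2−1) ≈ 2.75.

k ≈ 11.2, θ ≈ 2.75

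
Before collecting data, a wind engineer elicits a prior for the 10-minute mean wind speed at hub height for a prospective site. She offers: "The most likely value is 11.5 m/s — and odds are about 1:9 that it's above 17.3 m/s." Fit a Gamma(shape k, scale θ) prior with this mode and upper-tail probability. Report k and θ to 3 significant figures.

Gamma(k,θ) with k>1 has mode (k−1)θ, so θ = 11.5/(k−1).
Need P(X < 17.3) = 0.9 with θ tied to k this way. Start at k = 2, θ = 11.5: P(X<17.3) ≈ 0.444.
Too low — raise k to concentrate. Iterating converges to k ≈ 12.2.
Then θ = 11.5/(12.2−1) ≈ 1.03.

k ≈ 12.2, θ ≈ 1.03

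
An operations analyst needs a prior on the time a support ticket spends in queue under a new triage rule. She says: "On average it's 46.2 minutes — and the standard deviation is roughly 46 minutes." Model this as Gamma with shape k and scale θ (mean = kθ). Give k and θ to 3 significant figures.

For Gamma(k, scale θ): mean = kθ, variance = kθ², so CV = 1/√k.
CV = SD/mean = 46/46.2 = 0.9957, hence k = 1/CV² = 1.01.
Then θ = mean/k = 46.2/1.01 = 45.8.

k ≈ 1.01, θ ≈ 45.8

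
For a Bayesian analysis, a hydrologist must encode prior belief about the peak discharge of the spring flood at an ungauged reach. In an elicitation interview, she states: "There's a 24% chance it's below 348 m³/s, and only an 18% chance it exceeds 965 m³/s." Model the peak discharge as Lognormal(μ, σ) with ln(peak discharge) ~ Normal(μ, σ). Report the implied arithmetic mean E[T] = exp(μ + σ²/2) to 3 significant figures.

E[T] ≈ 661 m³/s

If T ~ Lognormal(μ,σ) then ln T ~ Normal(μ,σ), so the p-quantile of ln T is μ + z_p·σ.
ln(348) = 5.852 and ln(965) = 6.872; z_{0.24} = -0.7063, z_{0.82} = 0.9154.
σ = (6.872 − 5.852)/(0.9154 − (-0.7063)) = 0.629.
μ = 5.852 − (-0.7063)·0.629 = 6.296.
E[T] = exp(μ + σ²/2) = exp(6.296 + 0.1978) = 661 m³/s.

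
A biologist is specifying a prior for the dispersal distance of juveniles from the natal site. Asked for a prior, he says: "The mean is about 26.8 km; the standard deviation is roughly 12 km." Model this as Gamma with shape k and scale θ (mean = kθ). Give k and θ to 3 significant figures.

For Gamma(k, scale θ): mean = kθ, variance = kθ², so CV = 1/√k.
CV = SD/mean = 12/26.8 = 0.4478, hence k = 1/CV² = 4.99.
Then θ = mean/k = 26.8/4.99 = 5.37.

k ≈ 4.99, θ ≈ 5.37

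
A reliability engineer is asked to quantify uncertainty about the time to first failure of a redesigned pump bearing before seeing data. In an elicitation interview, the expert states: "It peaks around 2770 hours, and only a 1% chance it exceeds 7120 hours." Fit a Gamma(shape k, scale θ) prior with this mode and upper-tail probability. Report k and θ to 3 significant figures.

Gamma(k,θ) with k>1 has mode (k−1)θ, so θ = 2770/(k−1).
Need P(X < 7120) = 0.99 with θ tied to k this way. Start at k = 2, θ = 2770: P(X<7120) ≈ 0.727.
Too low — raise k to concentrate. Iterating converges to k ≈ 6.23.
Then θ = 2770/(6.23−1) ≈ 529.

k ≈ 6.23, θ ≈ 529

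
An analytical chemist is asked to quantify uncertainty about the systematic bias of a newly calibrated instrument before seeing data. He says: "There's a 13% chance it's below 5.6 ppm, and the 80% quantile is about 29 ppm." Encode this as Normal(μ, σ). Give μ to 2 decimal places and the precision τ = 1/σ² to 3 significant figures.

μ = 18.99, τ = 0.00707

The p-quantile of Normal(μ,σ) is μ + z_p·σ, with z_{0.13} = -1.126 and z_{0.8} = 0.8416.
Eliminate σ: μ = (z₂·x₁ − z₁·x₂)/(z₂ − z₁) = (0.8416·5.6 − (-1.126)·29)/1.968 = 18.99.
Then σ = (x₂ − x₁)/(z₂ − z₁) = (29 − 5.6)/1.968 = 11.89.
Precision τ = 1/σ² = 1/11.89² = 0.00707.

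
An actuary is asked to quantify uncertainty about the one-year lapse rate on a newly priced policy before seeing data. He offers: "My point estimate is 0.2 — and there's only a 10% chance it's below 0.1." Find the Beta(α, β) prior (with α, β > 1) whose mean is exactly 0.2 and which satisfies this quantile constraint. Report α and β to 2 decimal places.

With mean 0.2 fixed, write α = 0.2s, β = 0.8s where s = α+β.
Need P(θ < 0.1) = 0.1 under Beta(0.2s, 0.8s). Normal approximation: (q−m)/√(m(1−m)/s) ≈ z_{0.1} = -1.28, so s ≈ 0.2·0.8·(-1.28)²/(0.1−0.2)² = 26.3.
At s = 26.3: P(θ<0.1) ≈ 0.079. Adjusting to match 0.1 gives s ≈ 22.29.
So α = 0.2·22.29 ≈ 4.46, β = 0.8·22.29 ≈ 17.83.

α ≈ 4.46, β ≈ 17.83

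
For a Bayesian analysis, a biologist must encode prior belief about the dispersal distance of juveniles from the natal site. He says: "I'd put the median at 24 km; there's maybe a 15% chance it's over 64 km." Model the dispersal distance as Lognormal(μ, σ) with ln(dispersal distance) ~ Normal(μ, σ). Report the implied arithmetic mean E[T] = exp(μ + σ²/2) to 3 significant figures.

If T ~ Lognormal(μ,σ) then ln T ~ Normal(μ,σ), so the p-quantile of ln T is μ + z_p·σ.
ln(24) = 3.178 and ln(64) = 4.159; z_{0.5} = 0, z_{0.85} = 1.036.
σ = (4.159 − 3.178)/(1.036 − (0)) = 0.946.
μ = 3.178 − (0)·0.946 = 3.178.
E[T] = exp(μ + σ²/2) = exp(3.178 + 0.4478) = 37.6 km.

E[T] ≈ 37.6 km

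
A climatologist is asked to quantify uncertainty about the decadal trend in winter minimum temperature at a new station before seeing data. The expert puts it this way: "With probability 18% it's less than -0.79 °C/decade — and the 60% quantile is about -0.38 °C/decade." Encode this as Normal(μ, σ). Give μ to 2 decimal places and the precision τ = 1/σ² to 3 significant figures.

μ = -0.47, τ = 8.13

The p-quantile of Normal(μ,σ) is μ + z_p·σ, with z_{0.18} = -0.9154 and z_{0.6} = 0.2533.
Eliminate σ: μ = (z₂·x₁ − z₁·x₂)/(z₂ − z₁) = (0.2533·-0.79 − (-0.9154)·-0.38)/1.169 = -0.47.
Then σ = (x₂ − x₁)/(z₂ − z₁) = (-0.38 − -0.79)/1.169 = 0.35.
Precision τ = 1/σ² = 1/0.3508² = 8.13.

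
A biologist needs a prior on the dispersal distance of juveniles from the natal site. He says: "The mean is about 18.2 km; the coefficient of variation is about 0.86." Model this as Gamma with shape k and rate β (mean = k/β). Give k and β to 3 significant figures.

k ≈ 1.35, β ≈ 0.0743

For Gamma(k, rate β): mean = k/β, variance = k/β², so CV = 1/√k.
CV = 0.86, hence k = 1/CV² = 1.35.
Then β = k/mean = 1.35/18.2 = 0.0743.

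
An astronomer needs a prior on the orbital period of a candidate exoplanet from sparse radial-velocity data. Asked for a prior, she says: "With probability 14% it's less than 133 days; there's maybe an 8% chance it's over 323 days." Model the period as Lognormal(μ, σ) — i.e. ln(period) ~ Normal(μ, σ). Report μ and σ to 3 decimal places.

μ ≈ 5.276, σ ≈ 0.357

If T ~ Lognormal(μ,σ) then ln T ~ Normal(μ,σ), so the p-quantile of ln T is μ + z_p·σ.
ln(133) = 4.89 and ln(323) = 5.778; z_{0.14} = -1.08, z_{0.92} = 1.405.
σ = (5.778 − 4.89)/(1.405 − (-1.08)) = 0.357.
μ = 4.89 − (-1.08)·0.357 = 5.276.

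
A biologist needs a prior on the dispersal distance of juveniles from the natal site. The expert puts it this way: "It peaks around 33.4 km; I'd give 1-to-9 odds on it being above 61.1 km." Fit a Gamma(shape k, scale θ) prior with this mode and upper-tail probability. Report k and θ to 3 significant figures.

k ≈ 6.23, θ ≈ 6.39

Gamma(k,θ) with k>1 has mode (k−1)θ, so θ = 33.4/(k−1).
Need P(X < 61.1) = 0.9 with θ tied to k this way. Start at k = 2, θ = 33.4: P(X<61.1) ≈ 0.546.
Too low — raise k to concentrate. Iterating converges to k ≈ 6.23.
Then θ = 33.4/(6.23−1) ≈ 6.39.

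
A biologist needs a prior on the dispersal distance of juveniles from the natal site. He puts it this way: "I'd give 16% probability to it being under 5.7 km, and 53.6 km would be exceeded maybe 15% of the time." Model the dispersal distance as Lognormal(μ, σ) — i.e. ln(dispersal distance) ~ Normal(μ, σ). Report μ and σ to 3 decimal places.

If T ~ Lognormal(μ,σ) then ln T ~ Normal(μ,σ), so the p-quantile of ln T is μ + z_p·σ.
ln(5.7) = 1.74 and ln(53.6) = 3.982; z_{0.16} = -0.9945, z_{0.85} = 1.036.
σ = (3.982 − 1.74)/(1.036 − (-0.9945)) = 1.103.
μ = 1.74 − (-0.9945)·1.103 = 2.838.

μ ≈ 2.838, σ ≈ 1.103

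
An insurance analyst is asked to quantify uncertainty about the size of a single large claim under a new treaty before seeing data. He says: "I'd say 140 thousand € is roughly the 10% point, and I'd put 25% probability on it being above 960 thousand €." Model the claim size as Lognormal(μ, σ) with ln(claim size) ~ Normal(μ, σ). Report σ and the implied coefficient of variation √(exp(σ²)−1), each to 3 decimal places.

σ ≈ 0.984, CV ≈ 1.279

If T ~ Lognormal(μ,σ) then ln T ~ Normal(μ,σ), so the p-quantile of ln T is μ + z_p·σ.
ln(140) = 4.942 and ln(960) = 6.867; z_{0.1} = -1.282, z_{0.75} = 0.6745.
σ = (6.867 − 4.942)/(0.6745 − (-1.282)) = 0.984.
μ = 4.942 − (-1.282)·0.984 = 6.203.
CV = √(exp(σ²)−1) = √(exp(0.9688)−1) = 1.279.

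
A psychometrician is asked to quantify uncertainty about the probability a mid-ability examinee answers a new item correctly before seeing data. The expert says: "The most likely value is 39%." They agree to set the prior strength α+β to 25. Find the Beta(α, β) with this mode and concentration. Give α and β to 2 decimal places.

α = 9.97, β = 15.03

For α,β > 1 the Beta mode is (α−1)/(α+β−2). With α+β = 25, the mode is (α−1)/23.
Set (α−1)/23 = 0.39 → α = 1 + 0.39·23 = 9.97.
β = 25 − α = 15.03.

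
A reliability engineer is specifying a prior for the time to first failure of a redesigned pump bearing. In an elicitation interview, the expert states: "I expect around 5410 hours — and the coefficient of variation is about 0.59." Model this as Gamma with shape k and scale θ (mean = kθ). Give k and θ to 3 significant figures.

For Gamma(k, scale θ): mean = kθ, variance = kθ², so CV = 1/√k.
CV = 0.59, hence k = 1/CV² = 2.87.
Then θ = mean/k = 5410/2.87 = 1880.

k ≈ 2.87, θ ≈ 1880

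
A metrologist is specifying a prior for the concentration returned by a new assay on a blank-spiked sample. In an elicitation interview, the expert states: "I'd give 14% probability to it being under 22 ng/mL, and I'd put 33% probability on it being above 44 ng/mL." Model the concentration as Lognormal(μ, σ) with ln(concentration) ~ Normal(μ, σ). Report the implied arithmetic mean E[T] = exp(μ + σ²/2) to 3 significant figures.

E[T] ≈ 39.9 ng/mL

If T ~ Lognormal(μ,σ) then ln T ~ Normal(μ,σ), so the p-quantile of ln T is μ + z_p·σ.
ln(22) = 3.091 and ln(44) = 3.784; z_{0.14} = -1.08, z_{0.67} = 0.4399.
σ = (3.784 − 3.091)/(0.4399 − (-1.08)) = 0.456.
μ = 3.091 − (-1.08)·0.456 = 3.584.
E[T] = exp(μ + σ²/2) = exp(3.584 + 0.1039) = 39.9 ng/mL.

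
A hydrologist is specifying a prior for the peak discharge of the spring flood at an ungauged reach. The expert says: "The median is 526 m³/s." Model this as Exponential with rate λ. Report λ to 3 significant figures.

Exponential median = ln 2 / λ, so λ = ln 2 / 526.0 = 0.00132.

λ ≈ 0.00132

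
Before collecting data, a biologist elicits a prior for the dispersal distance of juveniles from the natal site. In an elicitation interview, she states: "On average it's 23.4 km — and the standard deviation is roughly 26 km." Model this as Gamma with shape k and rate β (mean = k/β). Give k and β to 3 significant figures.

k ≈ 0.81, β ≈ 0.0346

For Gamma(k, rate β): mean = k/β, variance = k/β², so CV = 1/√k.
CV = SD/mean = 26/23.4 = 1.111, hence k = 1/CV² = 0.81.
Then β = k/mean = 0.81/23.4 = 0.0346.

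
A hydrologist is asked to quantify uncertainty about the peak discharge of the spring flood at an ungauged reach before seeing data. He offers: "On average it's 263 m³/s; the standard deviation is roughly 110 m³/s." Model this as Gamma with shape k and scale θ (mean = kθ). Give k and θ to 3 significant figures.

For Gamma(k, scale θ): mean = kθ, variance = kθ², so CV = 1/√k.
CV = SD/mean = 110/263 = 0.4183, hence k = 1/CV² = 5.72.
Then θ = mean/k = 263/5.72 = 46.

k ≈ 5.72, θ ≈ 46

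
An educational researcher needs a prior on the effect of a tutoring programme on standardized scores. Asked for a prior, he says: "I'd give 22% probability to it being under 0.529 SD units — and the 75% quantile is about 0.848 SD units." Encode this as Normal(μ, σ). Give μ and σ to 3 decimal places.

The p-quantile of Normal(μ,σ) is μ + z_p·σ, with z_{0.22} = -0.7722 and z_{0.75} = 0.6745.
Eliminate σ: μ = (z₂·x₁ − z₁·x₂)/(z₂ − z₁) = (0.6745·0.529 − (-0.7722)·0.848)/1.447 = 0.699.
Then σ = (x₂ − x₁)/(z₂ − z₁) = (0.848 − 0.529)/1.447 = 0.221.

μ = 0.699, σ = 0.221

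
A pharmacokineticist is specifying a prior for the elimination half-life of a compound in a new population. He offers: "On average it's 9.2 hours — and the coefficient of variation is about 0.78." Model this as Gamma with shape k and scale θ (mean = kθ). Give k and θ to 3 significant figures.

For Gamma(k, scale θ): mean = kθ, variance = kθ², so CV = 1/√k.
CV = 0.78, hence k = 1/CV² = 1.64.
Then θ = mean/k = 9.2/1.64 = 5.6.

k ≈ 1.64, θ ≈ 5.6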